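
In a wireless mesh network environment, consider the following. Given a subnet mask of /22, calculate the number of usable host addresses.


Given: subnet mask /22
Host bits = 32 - 22 = 10
Total addresses = 2^10 = 1024
Usable hosts = 1024 - 2 (network + broadcast) = 1022

1022


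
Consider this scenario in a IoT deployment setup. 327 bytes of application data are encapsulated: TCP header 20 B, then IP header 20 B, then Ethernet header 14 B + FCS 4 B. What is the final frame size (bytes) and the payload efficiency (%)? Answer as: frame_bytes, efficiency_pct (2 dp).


TCP segment = 327 + 20 = 347 B
IP packet = 347 + 20 = 367 B
Ethernet frame = 367 + 14 + 4 = 385 B
Efficiency = app / frame = 327 / 385 = 0.849351 = 84.9351% -> 84.94% (2 dp)

385, 84.94


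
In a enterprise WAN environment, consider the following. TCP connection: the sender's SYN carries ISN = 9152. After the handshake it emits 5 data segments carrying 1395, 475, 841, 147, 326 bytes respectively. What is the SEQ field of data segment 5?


The SYN occupies sequence number ISN = 9152, so the first data byte is ISN + 1 = 9153.
SEQ of data segment i = (ISN + 1) + sum of payload sizes of segments 1..i-1.
Segment 1: SEQ = 9153, payload = 1395 bytes
Segment 2: SEQ = 10548, payload = 475 bytes
Segment 3: SEQ = 11023, payload = 841 bytes
Segment 4: SEQ = 11864, payload = 147 bytes
Segment 5: SEQ = 12011, payload = 326 bytes
SEQ of segment 5 = 9153 + 1395 + 475 + 841 + 147 = 12011

12011


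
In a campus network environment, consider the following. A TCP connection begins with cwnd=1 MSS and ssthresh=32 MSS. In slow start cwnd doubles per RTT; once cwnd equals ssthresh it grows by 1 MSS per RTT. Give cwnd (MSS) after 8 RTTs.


RTT 0: cwnd = 1 MSS (initial)
RTT 1: cwnd = 2 MSS (slow start, doubled)
RTT 2: cwnd = 4 MSS (slow start, doubled)
RTT 3: cwnd = 8 MSS (slow start, doubled)
RTT 4: cwnd = 16 MSS (slow start, doubled)
RTT 5: cwnd = 32 MSS (slow start, doubled)
RTT 6: cwnd = 33 MSS (congestion avoidance, +1)
RTT 7: cwnd = 34 MSS (congestion avoidance, +1)
RTT 8: cwnd = 35 MSS (congestion avoidance, +1)

35


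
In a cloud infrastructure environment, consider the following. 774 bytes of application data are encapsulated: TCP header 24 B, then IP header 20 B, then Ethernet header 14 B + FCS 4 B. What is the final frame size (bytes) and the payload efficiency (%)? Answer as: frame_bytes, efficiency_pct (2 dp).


TCP segment = 774 + 24 = 798 B
IP packet = 798 + 20 = 818 B
Ethernet frame = 818 + 14 + 4 = 836 B
Efficiency = app / frame = 774 / 836 = 0.925837 = 92.5837% -> 92.58% (2 dp)

836, 92.58


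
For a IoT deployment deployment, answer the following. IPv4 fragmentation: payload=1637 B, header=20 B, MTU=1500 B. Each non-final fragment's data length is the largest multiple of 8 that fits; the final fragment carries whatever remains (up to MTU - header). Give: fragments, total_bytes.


Max data per non-final fragment = floor((MTU - header)/8)*8 = floor((1500 - 20)/8)*8 = floor(1480/8)*8 = 1480 B
Final fragment needs no 8-byte alignment: it can carry up to MTU - header = 1480 B
Non-final fragments needed = ceil((payload - 1480) / 1480) = ceil(157/1480) = ceil(0.1061) = 1
Number of fragments = 1 + 1 = 2
Fragment sizes (data): 1 * 1480 B + 157 B (last, 157 <= 1480 OK)
Total bytes sent = payload + n_frags * header = 1637 + 2*20 = 1637 + 40 = 1677 B

2, 1677


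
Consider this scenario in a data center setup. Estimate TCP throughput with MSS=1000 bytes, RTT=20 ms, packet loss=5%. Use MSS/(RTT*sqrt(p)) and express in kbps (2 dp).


Given: MSS = 1000 bytes, RTT = 20 ms, loss = 5%
RTT in seconds = 20 / 1000 = 0.02
Loss rate = 5% = 0.05
sqrt(loss) = sqrt(0.05) = 0.223606797750
Throughput (bytes/s) = 1000 / (0.02 * 0.223606797750) = 223606.7977
Throughput (kbps) = 223606.7977 * 8 / 1000 = 1788.854382 -> 1788.85 kbps (2 dp)

1788.85


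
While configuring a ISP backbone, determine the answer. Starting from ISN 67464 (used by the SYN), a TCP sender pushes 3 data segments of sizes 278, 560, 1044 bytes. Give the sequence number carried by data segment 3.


The SYN occupies sequence number ISN = 67464, so the first data byte is ISN + 1 = 67465.
SEQ of data segment i = (ISN + 1) + sum of payload sizes of segments 1..i-1.
Segment 1: SEQ = 67465, payload = 278 bytes
Segment 2: SEQ = 67743, payload = 560 bytes
Segment 3: SEQ = 68303, payload = 1044 bytes
SEQ of segment 3 = 67465 + 278 + 560 = 68303

68303


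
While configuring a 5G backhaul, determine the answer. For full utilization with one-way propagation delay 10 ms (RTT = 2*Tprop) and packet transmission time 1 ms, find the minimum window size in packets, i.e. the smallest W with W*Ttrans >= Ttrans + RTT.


Given: Ttrans = 1 ms, RTT = 20 ms (= 2 * Tprop, Tprop = 10 ms)
Time until first ACK returns = Ttrans + RTT = 1 + 20 = 21 ms
Need W * Ttrans >= Ttrans + RTT  ->  W >= (Ttrans + RTT) / Ttrans
(Ttrans + RTT) / Ttrans = 21 / 1 = 21
W_min = ceil(21) = 21

21


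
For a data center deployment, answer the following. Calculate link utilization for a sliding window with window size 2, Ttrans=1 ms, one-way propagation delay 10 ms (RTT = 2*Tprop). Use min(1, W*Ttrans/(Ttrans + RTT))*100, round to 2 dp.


Given: W = 2, Ttrans = 1 ms, RTT = 20 ms (= 2 * Tprop, Tprop = 10 ms)
Cycle time = Ttrans + RTT = 1 + 20 = 21 ms (first packet sent until its ACK returns)
W * Ttrans = 2 * 1 = 2 ms of sending per cycle
W * Ttrans / (Ttrans + RTT) = 2 / 21 = 0.095238
U = min(1, 0.095238) = 0.095238
U% = 9.52%

9.52


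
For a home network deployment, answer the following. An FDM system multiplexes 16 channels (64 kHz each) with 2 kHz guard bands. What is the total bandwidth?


Given: 16 channels, 64 kHz each, guard = 2 kHz
Channel bandwidth = 16 * 64 = 1024 kHz
Guard bands = 15 gaps * 2 kHz = 30 kHz
Total = 1024 + 30 = 1054 kHz

1054


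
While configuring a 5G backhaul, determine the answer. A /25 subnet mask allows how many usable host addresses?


Given: subnet mask /25
Host bits = 32 - 25 = 7
Total addresses = 2^7 = 128
Usable hosts = 128 - 2 (network + broadcast) = 126

126


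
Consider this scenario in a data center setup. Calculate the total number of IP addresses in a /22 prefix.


Given: CIDR prefix /22
Host bits = 32 - 22 = 10
Total addresses = 2^10 = 1024

1024


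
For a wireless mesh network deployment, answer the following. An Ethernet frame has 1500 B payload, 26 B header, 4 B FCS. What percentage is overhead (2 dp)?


Given: payload = 1500 B, header = 26 B, trailer = 4 B
Overhead bytes = header + trailer = 26 + 4 = 30
Total frame = payload + overhead = 1500 + 30 = 1530
Overhead % = 30 / 1530 * 100 = 1.9608% -> 1.96% (2 dp)

1.96


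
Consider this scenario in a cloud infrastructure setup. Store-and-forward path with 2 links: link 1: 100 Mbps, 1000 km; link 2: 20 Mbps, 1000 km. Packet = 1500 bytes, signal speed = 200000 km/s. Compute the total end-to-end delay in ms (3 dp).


Packet = 1500 bytes = 12000 bits. Store-and-forward: sum (t_trans + t_prop) per link.
Link 1: t_trans = 12000/(100*10^6) s = 0.1200 ms; t_prop = 1000/200000 s = 5.0000 ms; subtotal = 5.1200 ms
Link 2: t_trans = 12000/(20*10^6) s = 0.6000 ms; t_prop = 1000/200000 s = 5.0000 ms; subtotal = 5.6000 ms
End-to-end = 5.1200 + 5.6000 = 10.7200 ms -> 10.720 ms (3 dp)

10.720


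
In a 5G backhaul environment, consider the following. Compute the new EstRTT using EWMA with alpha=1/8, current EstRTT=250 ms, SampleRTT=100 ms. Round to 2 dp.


Given: EstRTT = 250 ms, SampleRTT = 100 ms, alpha = 1/8
New EstRTT = (1 - alpha) * EstRTT + alpha * SampleRTT
(7/8) * 250 = 218.75
(1/8) * 100 = 12.5
New EstRTT = 218.75 + 12.5 = 231.25 ms -> 231.25 ms (2 dp)

231.25


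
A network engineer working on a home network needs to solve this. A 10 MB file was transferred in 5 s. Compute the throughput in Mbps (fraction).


Given: file = 10 MB, time = 5 s
File in Mb = 10 * 8 = 80 Mb
Throughput = 80 / 5 Mbps
Throughput = 16 Mbps

16


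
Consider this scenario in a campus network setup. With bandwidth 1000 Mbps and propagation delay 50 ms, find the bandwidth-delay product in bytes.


Given: bandwidth = 1000 Mbps, delay = 50 ms
BDP in bits = 1000 * 10^6 * 50 / 1000
BDP in bits = 50000000
BDP in bytes = 50000000 / 8 = 6250000

6250000


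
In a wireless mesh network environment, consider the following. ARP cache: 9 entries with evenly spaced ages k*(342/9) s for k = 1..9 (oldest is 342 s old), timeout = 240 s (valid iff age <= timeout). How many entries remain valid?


Ages are k * 342/9 s for k = 1..9 (spacing = 38.0000 s).
Entry k is valid iff k * 342/9 <= 240 iff k <= 9 * 240 / 342 = 6.3158
n_valid = floor(6.3158) = 6
(n_stale = 9 - 6 = 3)

6


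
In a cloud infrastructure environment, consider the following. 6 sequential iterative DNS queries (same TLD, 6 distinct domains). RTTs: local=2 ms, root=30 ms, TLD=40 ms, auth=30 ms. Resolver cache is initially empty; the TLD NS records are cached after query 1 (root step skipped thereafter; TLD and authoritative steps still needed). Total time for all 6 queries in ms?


Lookup 1 (cold cache): local + root + TLD + auth = 2 + 30 + 40 + 30 = 102 ms
Lookups 2..6 (TLD NS cached -> skip root; new domain -> still ask TLD and auth): local + TLD + auth = 2 + 40 + 30 = 72 ms each
Remaining 5 lookups: 5 * 72 = 360 ms
Total = 102 + 360 = 462 ms

462


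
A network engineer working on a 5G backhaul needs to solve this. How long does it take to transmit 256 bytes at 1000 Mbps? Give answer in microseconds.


Given: packet = 256 bytes, bandwidth = 1000 Mbps
Packet in bits = 256 * 8 = 2048 bits
Bandwidth = 1000 * 10^6 = 1000000000 bps
Time = 2048 / 1000000000 seconds
Time in us = 2048 * 10^6 / 1000000000 = 2.048

2.048


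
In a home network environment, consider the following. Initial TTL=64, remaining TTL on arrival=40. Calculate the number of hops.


Given: initial TTL = 64, received TTL = 40
Hops = initial TTL - received TTL
Hops = 64 - 40 = 24

24


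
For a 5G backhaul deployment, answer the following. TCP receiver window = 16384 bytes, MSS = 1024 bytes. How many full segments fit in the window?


Given: RWND = 16384 bytes, MSS = 1024 bytes
Full segments = floor(RWND / MSS)
Full segments = floor(16384 / 1024)
Full segments = floor(16.0) = 16

16


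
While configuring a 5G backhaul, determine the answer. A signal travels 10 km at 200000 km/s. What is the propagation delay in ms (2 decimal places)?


Given: distance = 10 km, speed = 200000 km/s
Delay = distance / speed = 10 / 200000 seconds
Delay in ms = 10 * 1000 / 200000
Delay = 0.0500 ms
Rounded to 2 dp = 0.05 ms

0.05


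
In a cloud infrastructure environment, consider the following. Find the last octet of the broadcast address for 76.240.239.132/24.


Given: IP = 76.240.239.132, prefix = /24
Host bits = 32 - 24 = 8
Network last octet = 132 AND mask = 0
Host part size = 2^8 - 1 = 255
Broadcast last octet = 0 OR 255 = 255

255


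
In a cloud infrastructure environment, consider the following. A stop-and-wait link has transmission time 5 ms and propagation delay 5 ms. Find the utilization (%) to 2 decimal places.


Given: Ttrans = 5 ms, Tprop = 5 ms
RTT = 2 * Tprop = 2 * 5 = 10 ms
U = Ttrans / (Ttrans + RTT)
U = 5 / (5 + 10)
U = 5 / 15 = 0.333333
U% = 33.33%

33.33


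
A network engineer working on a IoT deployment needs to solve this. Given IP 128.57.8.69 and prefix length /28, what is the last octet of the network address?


Given: IP = 128.57.8.69, prefix = /28
Subnet mask = 255.255.255.240
Last octet of IP: 69
Last octet of mask: 240
Network last octet = 69 AND 240 = 64

64


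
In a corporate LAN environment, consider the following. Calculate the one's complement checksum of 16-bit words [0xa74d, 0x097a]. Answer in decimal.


Given words: [0xa74d, 0x097a]
Step 1: Sum all words
Raw sum = 42829 + 2426 = 45255
One's complement = ~45255 & 0xFFFF = 20280

20280


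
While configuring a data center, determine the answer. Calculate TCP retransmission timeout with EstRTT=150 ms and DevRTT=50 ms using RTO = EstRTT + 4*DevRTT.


Given: EstRTT = 150 ms, DevRTT = 50 ms
Timeout = EstRTT + 4 * DevRTT
4 * DevRTT = 4 * 50 = 200
Timeout = 150 + 200 = 350 ms

350


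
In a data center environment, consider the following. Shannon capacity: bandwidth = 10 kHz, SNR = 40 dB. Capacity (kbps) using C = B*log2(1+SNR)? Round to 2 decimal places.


Given: B = 10 kHz, SNR = 40 dB
SNR linear = 10^(40/10) = 10000
1 + SNR = 10001
log2(10001) = 13.2878566418
C = 10 * 1000 * 13.2878566418 = 132878.5664 bps
C = 132.878566 kbps -> 132.88 kbps (2 dp)

132.88


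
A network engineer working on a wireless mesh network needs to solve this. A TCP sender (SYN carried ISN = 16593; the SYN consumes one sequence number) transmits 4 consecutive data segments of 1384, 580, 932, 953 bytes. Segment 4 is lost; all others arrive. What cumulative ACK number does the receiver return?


SYN uses sequence number 16593; first data byte = ISN + 1 = 16594.
Segment 1: SEQ = 16594, len = 1384 B, covers [16594, 17977]
Segment 2: SEQ = 17978, len = 580 B, covers [17978, 18557]
Segment 3: SEQ = 18558, len = 932 B, covers [18558, 19489]
Segment 4: SEQ = 19490, len = 953 B, covers [19490, 20442] [LOST]
In-order data received: bytes [16594, 19489] (segments 1..3).
Segment 4 missing -> gap begins at byte 19490.
Cumulative ACK = next expected in-order byte = 16594 + 1384 + 580 + 932 = 19490

19490


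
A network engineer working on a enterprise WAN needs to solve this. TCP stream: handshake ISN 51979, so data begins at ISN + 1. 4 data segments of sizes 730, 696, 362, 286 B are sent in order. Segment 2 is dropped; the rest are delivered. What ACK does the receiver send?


SYN uses sequence number 51979; first data byte = ISN + 1 = 51980.
Segment 1: SEQ = 51980, len = 730 B, covers [51980, 52709]
Segment 2: SEQ = 52710, len = 696 B, covers [52710, 53405] [LOST]
Segment 3: SEQ = 53406, len = 362 B, covers [53406, 53767]
Segment 4: SEQ = 53768, len = 286 B, covers [53768, 54053]
In-order data received: bytes [51980, 52709] (segments 1..1).
Segment 2 missing -> gap begins at byte 52710; later segments buffered out of order.
Cumulative ACK = next expected in-order byte = 51980 + 730 = 52710

52710


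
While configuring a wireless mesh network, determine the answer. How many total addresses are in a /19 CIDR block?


Given: CIDR prefix /19
Host bits = 32 - 19 = 13
Total addresses = 2^13 = 8192

8192


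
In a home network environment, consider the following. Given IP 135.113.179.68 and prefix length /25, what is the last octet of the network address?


Given: IP = 135.113.179.68, prefix = /25
Subnet mask = 255.255.255.128
Last octet of IP: 68
Last octet of mask: 128
Network last octet = 68 AND 128 = 0

0


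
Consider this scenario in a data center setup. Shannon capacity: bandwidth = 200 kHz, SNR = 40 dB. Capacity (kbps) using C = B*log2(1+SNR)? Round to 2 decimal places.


Given: B = 200 kHz, SNR = 40 dB
SNR linear = 10^(40/10) = 10000
1 + SNR = 10001
log2(10001) = 13.2878566418
C = 200 * 1000 * 13.2878566418 = 2657571.3284 bps
C = 2657.571328 kbps -> 2657.57 kbps (2 dp)

2657.57


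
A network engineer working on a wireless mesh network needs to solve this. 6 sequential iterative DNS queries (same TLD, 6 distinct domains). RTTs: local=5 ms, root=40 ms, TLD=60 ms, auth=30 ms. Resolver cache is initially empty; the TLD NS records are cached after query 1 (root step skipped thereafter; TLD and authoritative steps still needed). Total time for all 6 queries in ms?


Lookup 1 (cold cache): local + root + TLD + auth = 5 + 40 + 60 + 30 = 135 ms
Lookups 2..6 (TLD NS cached -> skip root; new domain -> still ask TLD and auth): local + TLD + auth = 5 + 60 + 30 = 95 ms each
Remaining 5 lookups: 5 * 95 = 475 ms
Total = 135 + 475 = 610 ms

610


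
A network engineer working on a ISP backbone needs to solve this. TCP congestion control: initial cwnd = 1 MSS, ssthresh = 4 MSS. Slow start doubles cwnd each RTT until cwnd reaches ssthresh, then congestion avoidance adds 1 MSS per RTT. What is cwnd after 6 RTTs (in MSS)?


RTT 0: cwnd = 1 MSS (initial)
RTT 1: cwnd = 2 MSS (slow start, doubled)
RTT 2: cwnd = 4 MSS (slow start, doubled)
RTT 3: cwnd = 5 MSS (congestion avoidance, +1)
RTT 4: cwnd = 6 MSS (congestion avoidance, +1)
RTT 5: cwnd = 7 MSS (congestion avoidance, +1)
RTT 6: cwnd = 8 MSS (congestion avoidance, +1)

8


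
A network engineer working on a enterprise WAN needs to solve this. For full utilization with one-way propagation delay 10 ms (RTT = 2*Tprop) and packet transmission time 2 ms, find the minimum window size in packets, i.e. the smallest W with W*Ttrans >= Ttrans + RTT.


Given: Ttrans = 2 ms, RTT = 20 ms (= 2 * Tprop, Tprop = 10 ms)
Time until first ACK returns = Ttrans + RTT = 2 + 20 = 22 ms
Need W * Ttrans >= Ttrans + RTT  ->  W >= (Ttrans + RTT) / Ttrans
(Ttrans + RTT) / Ttrans = 22 / 2 = 11
W_min = ceil(11) = 11

11


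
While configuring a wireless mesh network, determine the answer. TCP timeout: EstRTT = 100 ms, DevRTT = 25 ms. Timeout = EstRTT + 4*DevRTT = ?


Given: EstRTT = 100 ms, DevRTT = 25 ms
Timeout = EstRTT + 4 * DevRTT
4 * DevRTT = 4 * 25 = 100
Timeout = 100 + 100 = 200 ms

200


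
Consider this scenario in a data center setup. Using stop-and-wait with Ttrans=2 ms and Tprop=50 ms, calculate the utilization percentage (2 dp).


Given: Ttrans = 2 ms, Tprop = 50 ms
RTT = 2 * Tprop = 2 * 50 = 100 ms
U = Ttrans / (Ttrans + RTT)
U = 2 / (2 + 100)
U = 2 / 102 = 0.019608
U% = 1.96%

1.96


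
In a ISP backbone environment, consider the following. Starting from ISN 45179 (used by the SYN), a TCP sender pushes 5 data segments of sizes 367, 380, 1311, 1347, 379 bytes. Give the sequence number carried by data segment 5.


The SYN occupies sequence number ISN = 45179, so the first data byte is ISN + 1 = 45180.
SEQ of data segment i = (ISN + 1) + sum of payload sizes of segments 1..i-1.
Segment 1: SEQ = 45180, payload = 367 bytes
Segment 2: SEQ = 45547, payload = 380 bytes
Segment 3: SEQ = 45927, payload = 1311 bytes
Segment 4: SEQ = 47238, payload = 1347 bytes
Segment 5: SEQ = 48585, payload = 379 bytes
SEQ of segment 5 = 45180 + 367 + 380 + 1311 + 1347 = 48585

48585


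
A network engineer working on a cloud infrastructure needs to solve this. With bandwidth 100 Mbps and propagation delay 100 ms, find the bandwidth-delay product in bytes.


Given: bandwidth = 100 Mbps, delay = 100 ms
BDP in bits = 100 * 10^6 * 100 / 1000
BDP in bits = 10000000
BDP in bytes = 10000000 / 8 = 1250000

1250000


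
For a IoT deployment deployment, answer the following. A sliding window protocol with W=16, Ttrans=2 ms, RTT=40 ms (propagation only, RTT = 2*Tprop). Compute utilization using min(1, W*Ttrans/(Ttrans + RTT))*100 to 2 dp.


Given: W = 16, Ttrans = 2 ms, RTT = 40 ms (= 2 * Tprop, Tprop = 20 ms)
Cycle time = Ttrans + RTT = 2 + 40 = 42 ms (first packet sent until its ACK returns)
W * Ttrans = 16 * 2 = 32 ms of sending per cycle
W * Ttrans / (Ttrans + RTT) = 32 / 42 = 0.761905
U = min(1, 0.761905) = 0.761905
U% = 76.19%

76.19


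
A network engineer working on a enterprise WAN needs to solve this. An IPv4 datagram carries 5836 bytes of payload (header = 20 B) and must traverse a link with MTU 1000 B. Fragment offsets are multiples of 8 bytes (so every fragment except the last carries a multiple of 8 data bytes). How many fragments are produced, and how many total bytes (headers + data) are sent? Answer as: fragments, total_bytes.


Max data per non-final fragment = floor((MTU - header)/8)*8 = floor((1000 - 20)/8)*8 = floor(980/8)*8 = 976 B
Final fragment needs no 8-byte alignment: it can carry up to MTU - header = 980 B
Non-final fragments needed = ceil((payload - 980) / 976) = ceil(4856/976) = ceil(4.9754) = 5
Number of fragments = 5 + 1 = 6
Fragment sizes (data): 5 * 976 B + 956 B (last, 956 <= 980 OK)
Total bytes sent = payload + n_frags * header = 5836 + 6*20 = 5836 + 120 = 5956 B

6, 5956


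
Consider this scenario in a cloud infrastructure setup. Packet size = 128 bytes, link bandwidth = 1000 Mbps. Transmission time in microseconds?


Given: packet = 128 bytes, bandwidth = 1000 Mbps
Packet in bits = 128 * 8 = 1024 bits
Bandwidth = 1000 * 10^6 = 1000000000 bps
Time = 1024 / 1000000000 seconds
Time in us = 1024 * 10^6 / 1000000000 = 1.024

1.024


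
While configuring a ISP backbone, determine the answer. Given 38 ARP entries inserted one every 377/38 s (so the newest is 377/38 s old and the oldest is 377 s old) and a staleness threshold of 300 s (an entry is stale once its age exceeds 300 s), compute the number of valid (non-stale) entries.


Ages are k * 377/38 s for k = 1..38 (spacing = 9.9211 s).
Entry k is valid iff k * 377/38 <= 300 iff k <= 38 * 300 / 377 = 30.2387
n_valid = floor(30.2387) = 30
(n_stale = 38 - 30 = 8)

30


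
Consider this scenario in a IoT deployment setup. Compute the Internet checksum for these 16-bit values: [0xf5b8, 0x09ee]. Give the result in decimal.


Given words: [0xf5b8, 0x09ee]
Step 1: Sum all words
Raw sum = 62904 + 2542 = 65446
One's complement = ~65446 & 0xFFFF = 89

89


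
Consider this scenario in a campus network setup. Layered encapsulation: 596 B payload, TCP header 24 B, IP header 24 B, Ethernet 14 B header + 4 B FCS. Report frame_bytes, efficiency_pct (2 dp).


TCP segment = 596 + 24 = 620 B
IP packet = 620 + 24 = 644 B
Ethernet frame = 644 + 14 + 4 = 662 B
Efficiency = app / frame = 596 / 662 = 0.900302 = 90.0302% -> 90.03% (2 dp)

662, 90.03


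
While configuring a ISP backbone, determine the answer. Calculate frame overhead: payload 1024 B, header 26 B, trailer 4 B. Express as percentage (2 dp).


Given: payload = 1024 B, header = 26 B, trailer = 4 B
Overhead bytes = header + trailer = 26 + 4 = 30
Total frame = payload + overhead = 1024 + 30 = 1054
Overhead % = 30 / 1054 * 100 = 2.8463% -> 2.85% (2 dp)

2.85


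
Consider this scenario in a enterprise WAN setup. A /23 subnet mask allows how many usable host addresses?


Given: subnet mask /23
Host bits = 32 - 23 = 9
Total addresses = 2^9 = 512
Usable hosts = 512 - 2 (network + broadcast) = 510

510


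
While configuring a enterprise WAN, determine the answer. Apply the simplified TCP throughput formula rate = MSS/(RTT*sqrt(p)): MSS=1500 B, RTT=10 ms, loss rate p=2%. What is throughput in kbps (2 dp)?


Given: MSS = 1500 bytes, RTT = 10 ms, loss = 2%
RTT in seconds = 10 / 1000 = 0.01
Loss rate = 2% = 0.02
sqrt(loss) = sqrt(0.02) = 0.141421356237
Throughput (bytes/s) = 1500 / (0.01 * 0.141421356237) = 1060660.1718
Throughput (kbps) = 1060660.1718 * 8 / 1000 = 8485.281374 -> 8485.28 kbps (2 dp)

8485.28


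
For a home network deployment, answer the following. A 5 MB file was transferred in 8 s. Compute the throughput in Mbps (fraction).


Given: file = 5 MB, time = 8 s
File in Mb = 5 * 8 = 40 Mb
Throughput = 40 / 8 Mbps
Throughput = 5 Mbps

5


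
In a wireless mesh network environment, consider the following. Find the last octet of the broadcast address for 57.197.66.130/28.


Given: IP = 57.197.66.130, prefix = /28
Host bits = 32 - 28 = 4
Network last octet = 130 AND mask = 128
Host part size = 2^4 - 1 = 15
Broadcast last octet = 128 OR 15 = 143

143


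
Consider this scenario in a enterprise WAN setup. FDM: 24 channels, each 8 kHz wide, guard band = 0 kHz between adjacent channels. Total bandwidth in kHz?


Given: 24 channels, 8 kHz each, guard = 0 kHz
Channel bandwidth = 24 * 8 = 192 kHz
Guard bands = 23 gaps * 0 kHz = 0 kHz
Total = 192 + 0 = 192 kHz

192


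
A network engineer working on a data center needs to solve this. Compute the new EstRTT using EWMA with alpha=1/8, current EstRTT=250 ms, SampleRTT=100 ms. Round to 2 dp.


Given: EstRTT = 250 ms, SampleRTT = 100 ms, alpha = 1/8
New EstRTT = (1 - alpha) * EstRTT + alpha * SampleRTT
(7/8) * 250 = 218.75
(1/8) * 100 = 12.5
New EstRTT = 218.75 + 12.5 = 231.25 ms -> 231.25 ms (2 dp)

231.25


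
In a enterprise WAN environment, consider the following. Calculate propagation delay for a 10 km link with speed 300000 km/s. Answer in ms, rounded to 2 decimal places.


Given: distance = 10 km, speed = 300000 km/s
Delay = distance / speed = 10 / 300000 seconds
Delay in ms = 10 * 1000 / 300000
Delay = 0.0333 ms
Rounded to 2 dp = 0.03 ms

0.03


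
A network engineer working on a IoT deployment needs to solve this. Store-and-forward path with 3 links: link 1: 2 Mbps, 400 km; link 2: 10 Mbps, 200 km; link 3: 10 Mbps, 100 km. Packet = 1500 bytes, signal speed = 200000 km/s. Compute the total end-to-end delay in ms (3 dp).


Packet = 1500 bytes = 12000 bits. Store-and-forward: sum (t_trans + t_prop) per link.
Link 1: t_trans = 12000/(2*10^6) s = 6.0000 ms; t_prop = 400/200000 s = 2.0000 ms; subtotal = 8.0000 ms
Link 2: t_trans = 12000/(10*10^6) s = 1.2000 ms; t_prop = 200/200000 s = 1.0000 ms; subtotal = 2.2000 ms
Link 3: t_trans = 12000/(10*10^6) s = 1.2000 ms; t_prop = 100/200000 s = 0.5000 ms; subtotal = 1.7000 ms
End-to-end = 8.0000 + 2.2000 + 1.7000 = 11.9000 ms -> 11.900 ms (3 dp)

11.900


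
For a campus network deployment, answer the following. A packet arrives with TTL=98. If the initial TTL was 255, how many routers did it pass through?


Given: initial TTL = 255, received TTL = 98
Hops = initial TTL - received TTL
Hops = 255 - 98 = 157

157


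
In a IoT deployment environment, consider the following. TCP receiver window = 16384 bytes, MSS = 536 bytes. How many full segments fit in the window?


Given: RWND = 16384 bytes, MSS = 536 bytes
Full segments = floor(RWND / MSS)
Full segments = floor(16384 / 536)
Full segments = floor(30.5672) = 30

30


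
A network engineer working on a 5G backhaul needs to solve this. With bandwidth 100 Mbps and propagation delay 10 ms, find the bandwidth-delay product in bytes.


Given: bandwidth = 100 Mbps, delay = 10 ms
BDP in bits = 100 * 10^6 * 10 / 1000
BDP in bits = 1000000
BDP in bytes = 1000000 / 8 = 125000

125000


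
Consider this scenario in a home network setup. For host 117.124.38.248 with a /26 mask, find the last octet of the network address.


Given: IP = 117.124.38.248, prefix = /26
Subnet mask = 255.255.255.192
Last octet of IP: 248
Last octet of mask: 192
Network last octet = 248 AND 192 = 192

192


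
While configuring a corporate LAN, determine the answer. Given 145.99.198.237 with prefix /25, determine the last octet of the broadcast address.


Given: IP = 145.99.198.237, prefix = /25
Host bits = 32 - 25 = 7
Network last octet = 237 AND mask = 128
Host part size = 2^7 - 1 = 127
Broadcast last octet = 128 OR 127 = 255

255


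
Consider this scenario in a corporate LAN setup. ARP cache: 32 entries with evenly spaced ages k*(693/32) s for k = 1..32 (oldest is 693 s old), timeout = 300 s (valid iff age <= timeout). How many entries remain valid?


Ages are k * 693/32 s for k = 1..32 (spacing = 21.6562 s).
Entry k is valid iff k * 693/32 <= 300 iff k <= 32 * 300 / 693 = 13.8528
n_valid = floor(13.8528) = 13
(n_stale = 32 - 13 = 19)

13


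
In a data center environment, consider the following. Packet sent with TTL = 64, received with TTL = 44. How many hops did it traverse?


Given: initial TTL = 64, received TTL = 44
Hops = initial TTL - received TTL
Hops = 64 - 44 = 20

20


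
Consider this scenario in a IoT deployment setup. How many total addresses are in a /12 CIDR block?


Given: CIDR prefix /12
Host bits = 32 - 12 = 20
Total addresses = 2^20 = 1048576

1048576


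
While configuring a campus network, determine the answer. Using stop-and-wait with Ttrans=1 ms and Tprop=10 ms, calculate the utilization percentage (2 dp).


Given: Ttrans = 1 ms, Tprop = 10 ms
RTT = 2 * Tprop = 2 * 10 = 20 ms
U = Ttrans / (Ttrans + RTT)
U = 1 / (1 + 20)
U = 1 / 21 = 0.047619
U% = 4.76%

4.76


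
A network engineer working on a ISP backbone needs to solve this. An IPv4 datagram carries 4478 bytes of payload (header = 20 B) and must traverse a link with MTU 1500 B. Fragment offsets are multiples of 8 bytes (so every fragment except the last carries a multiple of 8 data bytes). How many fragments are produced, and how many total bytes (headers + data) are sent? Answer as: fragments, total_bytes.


Max data per non-final fragment = floor((MTU - header)/8)*8 = floor((1500 - 20)/8)*8 = floor(1480/8)*8 = 1480 B
Final fragment needs no 8-byte alignment: it can carry up to MTU - header = 1480 B
Non-final fragments needed = ceil((payload - 1480) / 1480) = ceil(2998/1480) = ceil(2.0257) = 3
Number of fragments = 3 + 1 = 4
Fragment sizes (data): 3 * 1480 B + 38 B (last, 38 <= 1480 OK)
Total bytes sent = payload + n_frags * header = 4478 + 4*20 = 4478 + 80 = 4558 B

4, 4558


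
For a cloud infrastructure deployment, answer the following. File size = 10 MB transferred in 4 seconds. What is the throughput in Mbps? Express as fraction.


Given: file = 10 MB, time = 4 s
File in Mb = 10 * 8 = 80 Mb
Throughput = 80 / 4 Mbps
Throughput = 20 Mbps

20


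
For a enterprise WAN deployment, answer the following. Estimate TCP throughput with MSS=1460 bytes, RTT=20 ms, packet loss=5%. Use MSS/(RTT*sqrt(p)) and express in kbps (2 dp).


Given: MSS = 1460 bytes, RTT = 20 ms, loss = 5%
RTT in seconds = 20 / 1000 = 0.02
Loss rate = 5% = 0.05
sqrt(loss) = sqrt(0.05) = 0.223606797750
Throughput (bytes/s) = 1460 / (0.02 * 0.223606797750) = 326465.9247
Throughput (kbps) = 326465.9247 * 8 / 1000 = 2611.727398 -> 2611.73 kbps (2 dp)

2611.73


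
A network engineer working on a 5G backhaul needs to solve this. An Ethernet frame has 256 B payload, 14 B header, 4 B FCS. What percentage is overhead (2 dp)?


Given: payload = 256 B, header = 14 B, trailer = 4 B
Overhead bytes = header + trailer = 14 + 4 = 18
Total frame = payload + overhead = 256 + 18 = 274
Overhead % = 18 / 274 * 100 = 6.5693% -> 6.57% (2 dp)

6.57


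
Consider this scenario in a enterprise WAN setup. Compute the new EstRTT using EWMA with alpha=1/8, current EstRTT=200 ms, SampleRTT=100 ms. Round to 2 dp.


Given: EstRTT = 200 ms, SampleRTT = 100 ms, alpha = 1/8
New EstRTT = (1 - alpha) * EstRTT + alpha * SampleRTT
(7/8) * 200 = 175
(1/8) * 100 = 12.5
New EstRTT = 175 + 12.5 = 187.5 ms -> 187.50 ms (2 dp)

187.50


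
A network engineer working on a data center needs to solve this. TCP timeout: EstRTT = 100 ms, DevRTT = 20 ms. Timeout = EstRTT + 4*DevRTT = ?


Given: EstRTT = 100 ms, DevRTT = 20 ms
Timeout = EstRTT + 4 * DevRTT
4 * DevRTT = 4 * 20 = 80
Timeout = 100 + 80 = 180 ms

180


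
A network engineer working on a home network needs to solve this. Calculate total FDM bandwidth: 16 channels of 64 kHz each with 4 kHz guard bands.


Given: 16 channels, 64 kHz each, guard = 4 kHz
Channel bandwidth = 16 * 64 = 1024 kHz
Guard bands = 15 gaps * 4 kHz = 60 kHz
Total = 1024 + 60 = 1084 kHz

1084


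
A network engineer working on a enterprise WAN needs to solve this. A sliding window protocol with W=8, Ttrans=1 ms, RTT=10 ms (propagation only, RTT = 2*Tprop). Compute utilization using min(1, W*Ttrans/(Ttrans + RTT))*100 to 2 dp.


Given: W = 8, Ttrans = 1 ms, RTT = 10 ms (= 2 * Tprop, Tprop = 5 ms)
Cycle time = Ttrans + RTT = 1 + 10 = 11 ms (first packet sent until its ACK returns)
W * Ttrans = 8 * 1 = 8 ms of sending per cycle
W * Ttrans / (Ttrans + RTT) = 8 / 11 = 0.727273
U = min(1, 0.727273) = 0.727273
U% = 72.73%

72.73


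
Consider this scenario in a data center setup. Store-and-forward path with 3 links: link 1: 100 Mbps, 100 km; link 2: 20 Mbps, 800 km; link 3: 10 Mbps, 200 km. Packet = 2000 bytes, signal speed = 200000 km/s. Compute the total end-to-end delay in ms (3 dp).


Packet = 2000 bytes = 16000 bits. Store-and-forward: sum (t_trans + t_prop) per link.
Link 1: t_trans = 16000/(100*10^6) s = 0.1600 ms; t_prop = 100/200000 s = 0.5000 ms; subtotal = 0.6600 ms
Link 2: t_trans = 16000/(20*10^6) s = 0.8000 ms; t_prop = 800/200000 s = 4.0000 ms; subtotal = 4.8000 ms
Link 3: t_trans = 16000/(10*10^6) s = 1.6000 ms; t_prop = 200/200000 s = 1.0000 ms; subtotal = 2.6000 ms
End-to-end = 0.6600 + 4.8000 + 2.6000 = 8.0600 ms -> 8.060 ms (3 dp)

8.060


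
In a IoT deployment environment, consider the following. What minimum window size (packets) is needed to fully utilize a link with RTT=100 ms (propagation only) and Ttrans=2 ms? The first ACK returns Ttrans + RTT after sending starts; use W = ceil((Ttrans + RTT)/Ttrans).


Given: Ttrans = 2 ms, RTT = 100 ms (= 2 * Tprop, Tprop = 50 ms)
Time until first ACK returns = Ttrans + RTT = 2 + 100 = 102 ms
Need W * Ttrans >= Ttrans + RTT  ->  W >= (Ttrans + RTT) / Ttrans
(Ttrans + RTT) / Ttrans = 102 / 2 = 51
W_min = ceil(51) = 51

51


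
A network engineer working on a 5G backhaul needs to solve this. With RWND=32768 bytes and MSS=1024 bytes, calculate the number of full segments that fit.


Given: RWND = 32768 bytes, MSS = 1024 bytes
Full segments = floor(RWND / MSS)
Full segments = floor(32768 / 1024)
Full segments = floor(32.0) = 32

32


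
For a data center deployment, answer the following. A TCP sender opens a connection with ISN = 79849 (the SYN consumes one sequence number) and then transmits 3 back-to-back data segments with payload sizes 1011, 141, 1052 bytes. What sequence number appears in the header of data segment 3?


The SYN occupies sequence number ISN = 79849, so the first data byte is ISN + 1 = 79850.
SEQ of data segment i = (ISN + 1) + sum of payload sizes of segments 1..i-1.
Segment 1: SEQ = 79850, payload = 1011 bytes
Segment 2: SEQ = 80861, payload = 141 bytes
Segment 3: SEQ = 81002, payload = 1052 bytes
SEQ of segment 3 = 79850 + 1011 + 141 = 81002

81002


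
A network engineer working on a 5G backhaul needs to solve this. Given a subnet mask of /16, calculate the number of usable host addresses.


Given: subnet mask /16
Host bits = 32 - 16 = 16
Total addresses = 2^16 = 65536
Usable hosts = 65536 - 2 (network + broadcast) = 65534

65534


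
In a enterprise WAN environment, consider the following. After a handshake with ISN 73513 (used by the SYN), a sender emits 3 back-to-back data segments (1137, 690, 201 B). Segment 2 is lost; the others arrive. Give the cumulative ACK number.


SYN uses sequence number 73513; first data byte = ISN + 1 = 73514.
Segment 1: SEQ = 73514, len = 1137 B, covers [73514, 74650]
Segment 2: SEQ = 74651, len = 690 B, covers [74651, 75340] [LOST]
Segment 3: SEQ = 75341, len = 201 B, covers [75341, 75541]
In-order data received: bytes [73514, 74650] (segments 1..1).
Segment 2 missing -> gap begins at byte 74651; later segments buffered out of order.
Cumulative ACK = next expected in-order byte = 73514 + 1137 = 74651

74651


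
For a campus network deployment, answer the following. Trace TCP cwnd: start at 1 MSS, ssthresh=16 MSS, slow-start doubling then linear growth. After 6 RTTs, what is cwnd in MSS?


RTT 0: cwnd = 1 MSS (initial)
RTT 1: cwnd = 2 MSS (slow start, doubled)
RTT 2: cwnd = 4 MSS (slow start, doubled)
RTT 3: cwnd = 8 MSS (slow start, doubled)
RTT 4: cwnd = 16 MSS (slow start, doubled)
RTT 5: cwnd = 17 MSS (congestion avoidance, +1)
RTT 6: cwnd = 18 MSS (congestion avoidance, +1)

18


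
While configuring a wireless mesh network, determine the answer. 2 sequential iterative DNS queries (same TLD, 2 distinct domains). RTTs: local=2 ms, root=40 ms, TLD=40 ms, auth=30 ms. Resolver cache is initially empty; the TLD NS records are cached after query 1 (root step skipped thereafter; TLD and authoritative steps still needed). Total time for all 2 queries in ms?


Lookup 1 (cold cache): local + root + TLD + auth = 2 + 40 + 40 + 30 = 112 ms
Lookups 2..2 (TLD NS cached -> skip root; new domain -> still ask TLD and auth): local + TLD + auth = 2 + 40 + 30 = 72 ms each
Remaining 1 lookups: 1 * 72 = 72 ms
Total = 112 + 72 = 184 ms

184


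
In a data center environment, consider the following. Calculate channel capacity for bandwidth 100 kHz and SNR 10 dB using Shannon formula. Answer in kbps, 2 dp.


Given: B = 100 kHz, SNR = 10 dB
SNR linear = 10^(10/10) = 10
1 + SNR = 11
log2(11) = 3.4594316186
C = 100 * 1000 * 3.4594316186 = 345943.1619 bps
C = 345.943162 kbps -> 345.94 kbps (2 dp)

345.94


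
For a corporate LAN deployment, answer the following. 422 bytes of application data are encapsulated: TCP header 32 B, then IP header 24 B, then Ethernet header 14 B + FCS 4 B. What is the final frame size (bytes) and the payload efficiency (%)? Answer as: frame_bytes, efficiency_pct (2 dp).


TCP segment = 422 + 32 = 454 B
IP packet = 454 + 24 = 478 B
Ethernet frame = 478 + 14 + 4 = 496 B
Efficiency = app / frame = 422 / 496 = 0.850806 = 85.0806% -> 85.08% (2 dp)

496, 85.08


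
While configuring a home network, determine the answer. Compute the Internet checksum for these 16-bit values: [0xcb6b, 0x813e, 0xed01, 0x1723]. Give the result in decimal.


Given words: [0xcb6b, 0x813e, 0xed01, 0x1723]
Step 1: Sum all words
Raw sum = 52075 + 33086 + 60673 + 5923 = 151757
Step 2: Fold carry: (20685 + 2) = 20687
One's complement = ~20687 & 0xFFFF = 44848

44848


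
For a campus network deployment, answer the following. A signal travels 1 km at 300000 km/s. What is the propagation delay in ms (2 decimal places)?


Given: distance = 1 km, speed = 300000 km/s
Delay = distance / speed = 1 / 300000 seconds
Delay in ms = 1 * 1000 / 300000
Delay = 0.0033 ms
Rounded to 2 dp = 0.00 ms

0.00


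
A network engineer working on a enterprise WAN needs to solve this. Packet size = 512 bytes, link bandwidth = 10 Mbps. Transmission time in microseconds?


Given: packet = 512 bytes, bandwidth = 10 Mbps
Packet in bits = 512 * 8 = 4096 bits
Bandwidth = 10 * 10^6 = 10000000 bps
Time = 4096 / 10000000 seconds
Time in us = 4096 * 10^6 / 10000000 = 409.6

409.6


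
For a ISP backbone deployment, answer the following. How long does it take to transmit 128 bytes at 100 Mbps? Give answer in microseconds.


Given: packet = 128 bytes, bandwidth = 100 Mbps
Packet in bits = 128 * 8 = 1024 bits
Bandwidth = 100 * 10^6 = 100000000 bps
Time = 1024 / 100000000 seconds
Time in us = 1024 * 10^6 / 100000000 = 10.24

10.24


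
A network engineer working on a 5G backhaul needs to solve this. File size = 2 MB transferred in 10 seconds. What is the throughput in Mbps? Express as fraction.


Given: file = 2 MB, time = 10 s
File in Mb = 2 * 8 = 16 Mb
Throughput = 16 / 10 Mbps
Throughput = 8/5 Mbps

8/5


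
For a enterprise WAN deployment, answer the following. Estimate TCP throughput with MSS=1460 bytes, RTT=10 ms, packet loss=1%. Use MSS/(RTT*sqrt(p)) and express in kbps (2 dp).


Given: MSS = 1460 bytes, RTT = 10 ms, loss = 1%
RTT in seconds = 10 / 1000 = 0.01
Loss rate = 1% = 0.01
sqrt(loss) = sqrt(0.01) = 0.1
Throughput (bytes/s) = 1460 / (0.01 * 0.1) = 1460000.0000
Throughput (kbps) = 1460000.0000 * 8 / 1000 = 11680.000000 -> 11680.00 kbps (2 dp)

11680.00


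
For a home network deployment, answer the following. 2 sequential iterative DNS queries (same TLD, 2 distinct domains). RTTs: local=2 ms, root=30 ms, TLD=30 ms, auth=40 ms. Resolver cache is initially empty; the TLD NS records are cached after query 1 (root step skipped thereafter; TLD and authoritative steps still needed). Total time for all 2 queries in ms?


Lookup 1 (cold cache): local + root + TLD + auth = 2 + 30 + 30 + 40 = 102 ms
Lookups 2..2 (TLD NS cached -> skip root; new domain -> still ask TLD and auth): local + TLD + auth = 2 + 30 + 40 = 72 ms each
Remaining 1 lookups: 1 * 72 = 72 ms
Total = 102 + 72 = 174 ms

174


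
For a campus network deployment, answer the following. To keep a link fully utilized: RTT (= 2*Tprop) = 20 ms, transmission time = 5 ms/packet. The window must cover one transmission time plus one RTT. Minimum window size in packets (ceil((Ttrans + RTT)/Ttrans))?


Given: Ttrans = 5 ms, RTT = 20 ms (= 2 * Tprop, Tprop = 10 ms)
Time until first ACK returns = Ttrans + RTT = 5 + 20 = 25 ms
Need W * Ttrans >= Ttrans + RTT  ->  W >= (Ttrans + RTT) / Ttrans
(Ttrans + RTT) / Ttrans = 25 / 5 = 5
W_min = ceil(5) = 5

5


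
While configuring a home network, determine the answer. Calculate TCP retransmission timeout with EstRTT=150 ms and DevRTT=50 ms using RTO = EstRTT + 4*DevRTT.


Given: EstRTT = 150 ms, DevRTT = 50 ms
Timeout = EstRTT + 4 * DevRTT
4 * DevRTT = 4 * 50 = 200
Timeout = 150 + 200 = 350 ms

350
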